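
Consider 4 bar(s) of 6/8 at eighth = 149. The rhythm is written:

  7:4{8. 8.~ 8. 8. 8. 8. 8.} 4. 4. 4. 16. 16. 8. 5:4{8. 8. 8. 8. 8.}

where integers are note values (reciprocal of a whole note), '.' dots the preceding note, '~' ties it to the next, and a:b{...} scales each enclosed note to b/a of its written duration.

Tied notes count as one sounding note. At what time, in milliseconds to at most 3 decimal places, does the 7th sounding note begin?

note 7 onset = 6b = 2416.107ms

1. 0.0ms @ 0 + 345.158ms (6/7)
2. 345.158ms @ 6/7 + 690.316ms (12/7)
3. 1035.475ms @ 18/7 + 345.158ms (6/7)
4. 1380.633ms @ 24/7 + 345.158ms (6/7)
5. 1725.791ms @ 30/7 + 345.158ms (6/7)
6. 2070.949ms @ 36/7 + 345.158ms (6/7)
7. 2416.107ms @ 6 + 1208.054ms (3)
8. 3624.161ms @ 9 + 1208.054ms (3)
9. 4832.215ms @ 12 + 1208.054ms (3)
10. 6040.268ms @ 15 + 302.013ms (3/4)
11. 6342.282ms @ 63/4 + 302.013ms (3/4)
12. 6644.295ms @ 33/2 + 604.027ms (3/2)
13. 7248.322ms @ 18 + 483.221ms (6/5)
14. 7731.544ms @ 96/5 + 483.221ms (6/5)
15. 8214.765ms @ 102/5 + 483.221ms (6/5)
16. 8697.987ms @ 108/5 + 483.221ms (6/5)
17. 9181.208ms @ 114/5 + 483.221ms (6/5)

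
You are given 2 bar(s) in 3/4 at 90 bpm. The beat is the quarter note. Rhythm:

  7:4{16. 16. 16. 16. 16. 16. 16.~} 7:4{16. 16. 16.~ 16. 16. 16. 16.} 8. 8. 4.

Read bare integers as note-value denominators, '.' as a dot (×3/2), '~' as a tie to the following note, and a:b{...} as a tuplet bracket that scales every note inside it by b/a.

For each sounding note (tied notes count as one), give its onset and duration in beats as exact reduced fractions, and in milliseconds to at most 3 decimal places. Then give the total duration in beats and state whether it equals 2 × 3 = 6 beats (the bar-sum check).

1) 0.0ms=0b +142.857ms=3/14b
2) 142.857ms=3/14b +142.857ms=3/14b
3) 285.714ms=3/7b +142.857ms=3/14b
4) 428.571ms=9/14b +142.857ms=3/14b
5) 571.429ms=6/7b +142.857ms=3/14b
6) 714.286ms=15/14b +142.857ms=3/14b
7) 857.143ms=9/7b +285.714ms=3/7b
8) 1142.857ms=12/7b +142.857ms=3/14b
9) 1285.714ms=27/14b +285.714ms=3/7b
10) 1571.429ms=33/14b +142.857ms=3/14b
11) 1714.286ms=18/7b +142.857ms=3/14b
12) 1857.143ms=39/14b +142.857ms=3/14b
13) 2000.0ms=3b +500.0ms=3/4b
14) 2500.0ms=15/4b +500.0ms=3/4b
15) 3000.0ms=9/2b +1000.0ms=3/2b
Σ=6b of 6 (90bpm 3/4) — PASS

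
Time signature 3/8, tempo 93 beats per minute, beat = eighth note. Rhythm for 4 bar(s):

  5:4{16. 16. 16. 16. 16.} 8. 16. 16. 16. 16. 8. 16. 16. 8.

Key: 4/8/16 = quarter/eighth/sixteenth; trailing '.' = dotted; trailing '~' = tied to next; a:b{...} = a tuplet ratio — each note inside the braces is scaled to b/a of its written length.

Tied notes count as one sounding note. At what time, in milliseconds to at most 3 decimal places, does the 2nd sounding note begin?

note 2 onset = 3/5b = 387.097ms

1. 0.0ms @ 0 + 387.097ms (3/5)
2. 387.097ms @ 3/5 + 387.097ms (3/5)
3. 774.194ms @ 6/5 + 387.097ms (3/5)
4. 1161.29ms @ 9/5 + 387.097ms (3/5)
5. 1548.387ms @ 12/5 + 387.097ms (3/5)
6. 1935.484ms @ 3 + 967.742ms (3/2)
7. 2903.226ms @ 9/2 + 483.871ms (3/4)
8. 3387.097ms @ 21/4 + 483.871ms (3/4)
9. 3870.968ms @ 6 + 483.871ms (3/4)
10. 4354.839ms @ 27/4 + 483.871ms (3/4)
11. 4838.71ms @ 15/2 + 967.742ms (3/2)
12. 5806.452ms @ 9 + 483.871ms (3/4)
13. 6290.323ms @ 39/4 + 483.871ms (3/4)
14. 6774.194ms @ 21/2 + 967.742ms (3/2)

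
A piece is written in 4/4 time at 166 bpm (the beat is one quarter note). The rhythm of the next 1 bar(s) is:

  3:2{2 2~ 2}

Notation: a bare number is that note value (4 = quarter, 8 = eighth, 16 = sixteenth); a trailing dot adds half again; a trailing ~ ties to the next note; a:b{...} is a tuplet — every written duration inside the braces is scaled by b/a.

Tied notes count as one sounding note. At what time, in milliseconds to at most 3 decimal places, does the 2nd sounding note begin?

1. 0.0ms @ 0 + 481.928ms (4/3)
2. 481.928ms @ 4/3 + 963.855ms (8/3)

note 2 onset = 4/3b = 481.928ms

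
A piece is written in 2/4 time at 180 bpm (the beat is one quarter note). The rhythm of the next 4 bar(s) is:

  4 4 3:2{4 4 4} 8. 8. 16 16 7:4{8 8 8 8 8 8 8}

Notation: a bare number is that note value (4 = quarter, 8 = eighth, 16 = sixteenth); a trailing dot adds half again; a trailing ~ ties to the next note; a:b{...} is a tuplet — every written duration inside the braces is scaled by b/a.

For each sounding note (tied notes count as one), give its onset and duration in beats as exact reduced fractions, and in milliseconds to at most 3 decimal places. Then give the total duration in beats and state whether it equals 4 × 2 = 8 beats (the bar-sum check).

1) 0.0ms=0b +333.333ms=1b
2) 333.333ms=1b +333.333ms=1b
3) 666.667ms=2b +222.222ms=2/3b
4) 888.889ms=8/3b +222.222ms=2/3b
5) 1111.111ms=10/3b +222.222ms=2/3b
6) 1333.333ms=4b +250.0ms=3/4b
7) 1583.333ms=19/4b +250.0ms=3/4b
8) 1833.333ms=11/2b +83.333ms=1/4b
9) 1916.667ms=23/4b +83.333ms=1/4b
10) 2000.0ms=6b +95.238ms=2/7b
11) 2095.238ms=44/7b +95.238ms=2/7b
12) 2190.476ms=46/7b +95.238ms=2/7b
13) 2285.714ms=48/7b +95.238ms=2/7b
14) 2380.952ms=50/7b +95.238ms=2/7b
15) 2476.19ms=52/7b +95.238ms=2/7b
16) 2571.429ms=54/7b +95.238ms=2/7b
Σ=8b of 8 (180bpm 2/4) — PASS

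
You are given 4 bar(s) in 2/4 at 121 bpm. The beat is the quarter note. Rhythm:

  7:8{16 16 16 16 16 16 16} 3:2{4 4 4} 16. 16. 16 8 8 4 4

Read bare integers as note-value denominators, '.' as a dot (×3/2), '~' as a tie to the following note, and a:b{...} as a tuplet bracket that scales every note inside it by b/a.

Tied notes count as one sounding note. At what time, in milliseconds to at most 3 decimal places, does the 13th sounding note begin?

note 13 onset = 19/4b = 2355.372ms

1. 0.0ms @ 0 + 141.677ms (2/7)
2. 141.677ms @ 2/7 + 141.677ms (2/7)
3. 283.353ms @ 4/7 + 141.677ms (2/7)
4. 425.03ms @ 6/7 + 141.677ms (2/7)
5. 566.706ms @ 8/7 + 141.677ms (2/7)
6. 708.383ms @ 10/7 + 141.677ms (2/7)
7. 850.059ms @ 12/7 + 141.677ms (2/7)
8. 991.736ms @ 2 + 330.579ms (2/3)
9. 1322.314ms @ 8/3 + 330.579ms (2/3)
10. 1652.893ms @ 10/3 + 330.579ms (2/3)
11. 1983.471ms @ 4 + 185.95ms (3/8)
12. 2169.421ms @ 35/8 + 185.95ms (3/8)
13. 2355.372ms @ 19/4 + 123.967ms (1/4)
14. 2479.339ms @ 5 + 247.934ms (1/2)
15. 2727.273ms @ 11/2 + 247.934ms (1/2)
16. 2975.207ms @ 6 + 495.868ms (1)
17. 3471.074ms @ 7 + 495.868ms (1)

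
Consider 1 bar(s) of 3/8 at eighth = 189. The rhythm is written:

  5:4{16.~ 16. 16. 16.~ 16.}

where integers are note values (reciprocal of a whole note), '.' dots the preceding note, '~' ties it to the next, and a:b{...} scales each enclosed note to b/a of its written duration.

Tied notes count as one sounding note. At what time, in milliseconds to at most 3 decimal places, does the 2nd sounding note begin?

note 2 onset = 6/5b = 380.952ms

1. 0.0ms @ 0 + 380.952ms (6/5)
2. 380.952ms @ 6/5 + 190.476ms (3/5)
3. 571.429ms @ 9/5 + 380.952ms (6/5)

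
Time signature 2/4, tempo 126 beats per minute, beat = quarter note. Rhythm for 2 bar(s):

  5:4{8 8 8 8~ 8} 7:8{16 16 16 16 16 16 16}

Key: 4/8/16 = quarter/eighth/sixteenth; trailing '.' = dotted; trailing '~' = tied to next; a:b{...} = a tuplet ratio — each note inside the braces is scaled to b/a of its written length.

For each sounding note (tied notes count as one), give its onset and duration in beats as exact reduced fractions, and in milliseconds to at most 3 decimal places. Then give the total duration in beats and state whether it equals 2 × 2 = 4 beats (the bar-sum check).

1) 0.0ms=0b +190.476ms=2/5b
2) 190.476ms=2/5b +190.476ms=2/5b
3) 380.952ms=4/5b +190.476ms=2/5b
4) 571.429ms=6/5b +380.952ms=4/5b
5) 952.381ms=2b +136.054ms=2/7b
6) 1088.435ms=16/7b +136.054ms=2/7b
7) 1224.49ms=18/7b +136.054ms=2/7b
8) 1360.544ms=20/7b +136.054ms=2/7b
9) 1496.599ms=22/7b +136.054ms=2/7b
10) 1632.653ms=24/7b +136.054ms=2/7b
11) 1768.707ms=26/7b +136.054ms=2/7b
Σ=4b of 4 (126bpm 2/4) — PASS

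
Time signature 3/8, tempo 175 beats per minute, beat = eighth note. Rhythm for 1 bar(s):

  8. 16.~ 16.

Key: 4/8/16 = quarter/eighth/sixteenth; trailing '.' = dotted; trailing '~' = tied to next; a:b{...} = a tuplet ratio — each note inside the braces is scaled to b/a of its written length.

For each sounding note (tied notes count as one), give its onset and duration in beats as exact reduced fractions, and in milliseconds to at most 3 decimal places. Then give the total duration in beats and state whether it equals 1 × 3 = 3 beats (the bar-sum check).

1) 0.0ms=0b +514.286ms=3/2b
2) 514.286ms=3/2b +514.286ms=3/2b
Σ=3b of 3 (175bpm 3/8) — PASS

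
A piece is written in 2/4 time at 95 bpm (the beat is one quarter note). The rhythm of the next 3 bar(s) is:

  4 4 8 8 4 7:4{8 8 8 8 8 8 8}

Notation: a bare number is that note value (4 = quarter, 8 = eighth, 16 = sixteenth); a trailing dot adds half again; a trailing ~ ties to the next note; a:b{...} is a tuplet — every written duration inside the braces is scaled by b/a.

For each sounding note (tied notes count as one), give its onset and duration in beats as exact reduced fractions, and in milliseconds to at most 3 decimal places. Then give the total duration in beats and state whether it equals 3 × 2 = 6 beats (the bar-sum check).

1) 0.0ms=0b +631.579ms=1b
2) 631.579ms=1b +631.579ms=1b
3) 1263.158ms=2b +315.789ms=1/2b
4) 1578.947ms=5/2b +315.789ms=1/2b
5) 1894.737ms=3b +631.579ms=1b
6) 2526.316ms=4b +180.451ms=2/7b
7) 2706.767ms=30/7b +180.451ms=2/7b
8) 2887.218ms=32/7b +180.451ms=2/7b
9) 3067.669ms=34/7b +180.451ms=2/7b
10) 3248.12ms=36/7b +180.451ms=2/7b
11) 3428.571ms=38/7b +180.451ms=2/7b
12) 3609.023ms=40/7b +180.451ms=2/7b
Σ=6b of 6 (95bpm 2/4) — PASS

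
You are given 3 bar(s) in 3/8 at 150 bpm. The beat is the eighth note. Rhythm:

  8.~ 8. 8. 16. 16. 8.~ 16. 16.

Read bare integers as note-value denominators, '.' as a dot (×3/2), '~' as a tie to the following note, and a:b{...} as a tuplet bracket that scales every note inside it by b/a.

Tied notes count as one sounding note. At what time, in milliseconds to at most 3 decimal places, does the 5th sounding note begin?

1. 0.0ms @ 0 + 1200.0ms (3)
2. 1200.0ms @ 3 + 600.0ms (3/2)
3. 1800.0ms @ 9/2 + 300.0ms (3/4)
4. 2100.0ms @ 21/4 + 300.0ms (3/4)
5. 2400.0ms @ 6 + 900.0ms (9/4)
6. 3300.0ms @ 33/4 + 300.0ms (3/4)

note 5 onset = 6b = 2400.0ms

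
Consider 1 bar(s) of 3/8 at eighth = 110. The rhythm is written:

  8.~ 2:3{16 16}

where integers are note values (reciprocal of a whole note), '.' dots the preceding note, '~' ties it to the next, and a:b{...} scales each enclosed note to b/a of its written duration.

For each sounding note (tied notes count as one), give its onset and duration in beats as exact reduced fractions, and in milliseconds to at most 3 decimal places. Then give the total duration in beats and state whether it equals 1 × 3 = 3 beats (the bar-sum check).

1) 0.0ms=0b +1227.273ms=9/4b
2) 1227.273ms=9/4b +409.091ms=3/4b
Σ=3b of 3 (110bpm 3/8) — PASS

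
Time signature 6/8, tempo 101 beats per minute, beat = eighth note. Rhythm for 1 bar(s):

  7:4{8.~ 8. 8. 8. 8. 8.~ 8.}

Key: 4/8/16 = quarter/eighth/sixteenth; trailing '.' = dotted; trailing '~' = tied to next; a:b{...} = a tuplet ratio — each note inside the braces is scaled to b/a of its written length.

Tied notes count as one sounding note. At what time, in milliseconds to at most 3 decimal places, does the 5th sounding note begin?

note 5 onset = 30/7b = 2545.969ms

1. 0.0ms @ 0 + 1018.388ms (12/7)
2. 1018.388ms @ 12/7 + 509.194ms (6/7)
3. 1527.581ms @ 18/7 + 509.194ms (6/7)
4. 2036.775ms @ 24/7 + 509.194ms (6/7)
5. 2545.969ms @ 30/7 + 1018.388ms (12/7)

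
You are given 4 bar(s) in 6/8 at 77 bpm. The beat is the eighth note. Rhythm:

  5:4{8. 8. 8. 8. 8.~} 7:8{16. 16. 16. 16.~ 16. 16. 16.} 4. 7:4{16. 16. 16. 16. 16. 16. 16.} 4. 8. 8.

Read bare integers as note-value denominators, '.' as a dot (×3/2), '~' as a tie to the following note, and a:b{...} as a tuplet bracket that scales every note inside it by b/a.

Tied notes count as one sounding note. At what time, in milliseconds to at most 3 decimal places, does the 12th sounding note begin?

1. 0.0ms @ 0 + 935.065ms (6/5)
2. 935.065ms @ 6/5 + 935.065ms (6/5)
3. 1870.13ms @ 12/5 + 935.065ms (6/5)
4. 2805.195ms @ 18/5 + 935.065ms (6/5)
5. 3740.26ms @ 24/5 + 1602.968ms (72/35)
6. 5343.228ms @ 48/7 + 667.904ms (6/7)
7. 6011.132ms @ 54/7 + 667.904ms (6/7)
8. 6679.035ms @ 60/7 + 1335.807ms (12/7)
9. 8014.842ms @ 72/7 + 667.904ms (6/7)
10. 8682.746ms @ 78/7 + 667.904ms (6/7)
11. 9350.649ms @ 12 + 2337.662ms (3)
12. 11688.312ms @ 15 + 333.952ms (3/7)
13. 12022.263ms @ 108/7 + 333.952ms (3/7)
14. 12356.215ms @ 111/7 + 333.952ms (3/7)
15. 12690.167ms @ 114/7 + 333.952ms (3/7)
16. 13024.119ms @ 117/7 + 333.952ms (3/7)
17. 13358.071ms @ 120/7 + 333.952ms (3/7)
18. 13692.022ms @ 123/7 + 333.952ms (3/7)
19. 14025.974ms @ 18 + 2337.662ms (3)
20. 16363.636ms @ 21 + 1168.831ms (3/2)
21. 17532.468ms @ 45/2 + 1168.831ms (3/2)

note 12 onset = 15b = 11688.312ms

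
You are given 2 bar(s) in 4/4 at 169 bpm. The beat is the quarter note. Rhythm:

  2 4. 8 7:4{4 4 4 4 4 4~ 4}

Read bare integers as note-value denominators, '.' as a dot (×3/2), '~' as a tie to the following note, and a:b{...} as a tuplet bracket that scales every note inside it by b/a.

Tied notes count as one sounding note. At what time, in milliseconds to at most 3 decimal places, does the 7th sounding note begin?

1. 0.0ms @ 0 + 710.059ms (2)
2. 710.059ms @ 2 + 532.544ms (3/2)
3. 1242.604ms @ 7/2 + 177.515ms (1/2)
4. 1420.118ms @ 4 + 202.874ms (4/7)
5. 1622.992ms @ 32/7 + 202.874ms (4/7)
6. 1825.866ms @ 36/7 + 202.874ms (4/7)
7. 2028.74ms @ 40/7 + 202.874ms (4/7)
8. 2231.615ms @ 44/7 + 202.874ms (4/7)
9. 2434.489ms @ 48/7 + 405.748ms (8/7)

note 7 onset = 40/7b = 2028.74ms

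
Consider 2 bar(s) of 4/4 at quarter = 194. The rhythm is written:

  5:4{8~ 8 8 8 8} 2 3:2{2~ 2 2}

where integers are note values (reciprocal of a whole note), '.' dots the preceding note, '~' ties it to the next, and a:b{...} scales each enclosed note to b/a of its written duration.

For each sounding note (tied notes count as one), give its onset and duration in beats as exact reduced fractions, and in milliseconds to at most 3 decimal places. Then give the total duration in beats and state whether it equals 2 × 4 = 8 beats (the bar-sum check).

1) 0.0ms=0b +247.423ms=4/5b
2) 247.423ms=4/5b +123.711ms=2/5b
3) 371.134ms=6/5b +123.711ms=2/5b
4) 494.845ms=8/5b +123.711ms=2/5b
5) 618.557ms=2b +618.557ms=2b
6) 1237.113ms=4b +824.742ms=8/3b
7) 2061.856ms=20/3b +412.371ms=4/3b
Σ=8b of 8 (194bpm 4/4) — PASS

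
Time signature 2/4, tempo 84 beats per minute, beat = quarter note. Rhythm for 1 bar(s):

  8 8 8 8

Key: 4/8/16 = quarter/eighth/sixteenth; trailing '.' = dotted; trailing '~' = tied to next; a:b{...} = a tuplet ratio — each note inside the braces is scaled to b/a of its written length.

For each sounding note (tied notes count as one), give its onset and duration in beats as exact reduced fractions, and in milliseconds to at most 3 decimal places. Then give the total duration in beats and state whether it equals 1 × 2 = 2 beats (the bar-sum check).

1) 0.0ms=0b +357.143ms=1/2b
2) 357.143ms=1/2b +357.143ms=1/2b
3) 714.286ms=1b +357.143ms=1/2b
4) 1071.429ms=3/2b +357.143ms=1/2b
Σ=2b of 2 (84bpm 2/4) — PASS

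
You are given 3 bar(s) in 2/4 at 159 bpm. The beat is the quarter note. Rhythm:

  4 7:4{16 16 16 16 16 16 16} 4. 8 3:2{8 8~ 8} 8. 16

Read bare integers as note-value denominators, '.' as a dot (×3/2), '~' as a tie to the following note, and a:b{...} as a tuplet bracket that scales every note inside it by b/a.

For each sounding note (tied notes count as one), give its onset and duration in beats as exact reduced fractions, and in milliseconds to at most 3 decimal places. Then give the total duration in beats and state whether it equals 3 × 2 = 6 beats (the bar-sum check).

1) 0.0ms=0b +377.358ms=1b
2) 377.358ms=1b +53.908ms=1/7b
3) 431.267ms=8/7b +53.908ms=1/7b
4) 485.175ms=9/7b +53.908ms=1/7b
5) 539.084ms=10/7b +53.908ms=1/7b
6) 592.992ms=11/7b +53.908ms=1/7b
7) 646.9ms=12/7b +53.908ms=1/7b
8) 700.809ms=13/7b +53.908ms=1/7b
9) 754.717ms=2b +566.038ms=3/2b
10) 1320.755ms=7/2b +188.679ms=1/2b
11) 1509.434ms=4b +125.786ms=1/3b
12) 1635.22ms=13/3b +251.572ms=2/3b
13) 1886.792ms=5b +283.019ms=3/4b
14) 2169.811ms=23/4b +94.34ms=1/4b
Σ=6b of 6 (159bpm 2/4) — PASS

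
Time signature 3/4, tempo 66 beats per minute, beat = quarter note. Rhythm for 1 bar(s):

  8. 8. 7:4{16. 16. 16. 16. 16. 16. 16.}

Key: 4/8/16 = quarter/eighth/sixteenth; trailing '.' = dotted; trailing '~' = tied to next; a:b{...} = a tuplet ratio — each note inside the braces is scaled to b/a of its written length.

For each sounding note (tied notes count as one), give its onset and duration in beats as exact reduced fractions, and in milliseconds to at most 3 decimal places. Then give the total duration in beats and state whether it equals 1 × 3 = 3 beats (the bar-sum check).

1) 0.0ms=0b +681.818ms=3/4b
2) 681.818ms=3/4b +681.818ms=3/4b
3) 1363.636ms=3/2b +194.805ms=3/14b
4) 1558.442ms=12/7b +194.805ms=3/14b
5) 1753.247ms=27/14b +194.805ms=3/14b
6) 1948.052ms=15/7b +194.805ms=3/14b
7) 2142.857ms=33/14b +194.805ms=3/14b
8) 2337.662ms=18/7b +194.805ms=3/14b
9) 2532.468ms=39/14b +194.805ms=3/14b
Σ=3b of 3 (66bpm 3/4) — PASS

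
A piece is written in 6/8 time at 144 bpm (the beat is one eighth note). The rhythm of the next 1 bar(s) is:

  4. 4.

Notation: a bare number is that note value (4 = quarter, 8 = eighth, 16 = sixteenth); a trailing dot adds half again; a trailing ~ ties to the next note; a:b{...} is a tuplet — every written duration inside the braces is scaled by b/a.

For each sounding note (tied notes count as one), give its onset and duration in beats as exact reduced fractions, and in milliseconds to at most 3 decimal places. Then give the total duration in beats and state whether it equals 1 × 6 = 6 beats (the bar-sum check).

1) 0.0ms=0b +1250.0ms=3b
2) 1250.0ms=3b +1250.0ms=3b
Σ=6b of 6 (144bpm 6/8) — PASS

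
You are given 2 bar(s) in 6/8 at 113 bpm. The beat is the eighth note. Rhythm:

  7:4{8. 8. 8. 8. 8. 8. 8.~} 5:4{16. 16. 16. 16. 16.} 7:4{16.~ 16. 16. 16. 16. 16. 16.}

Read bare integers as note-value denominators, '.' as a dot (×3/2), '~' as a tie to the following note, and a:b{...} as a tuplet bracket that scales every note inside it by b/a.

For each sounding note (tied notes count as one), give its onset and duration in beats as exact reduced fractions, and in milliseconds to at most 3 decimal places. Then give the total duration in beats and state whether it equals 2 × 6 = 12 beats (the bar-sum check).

1) 0.0ms=0b +455.12ms=6/7b
2) 455.12ms=6/7b +455.12ms=6/7b
3) 910.24ms=12/7b +455.12ms=6/7b
4) 1365.36ms=18/7b +455.12ms=6/7b
5) 1820.48ms=24/7b +455.12ms=6/7b
6) 2275.601ms=30/7b +455.12ms=6/7b
7) 2730.721ms=36/7b +773.704ms=51/35b
8) 3504.425ms=33/5b +318.584ms=3/5b
9) 3823.009ms=36/5b +318.584ms=3/5b
10) 4141.593ms=39/5b +318.584ms=3/5b
11) 4460.177ms=42/5b +318.584ms=3/5b
12) 4778.761ms=9b +455.12ms=6/7b
13) 5233.881ms=69/7b +227.56ms=3/7b
14) 5461.441ms=72/7b +227.56ms=3/7b
15) 5689.001ms=75/7b +227.56ms=3/7b
16) 5916.561ms=78/7b +227.56ms=3/7b
17) 6144.121ms=81/7b +227.56ms=3/7b
Σ=12b of 12 (113bpm 6/8) — PASS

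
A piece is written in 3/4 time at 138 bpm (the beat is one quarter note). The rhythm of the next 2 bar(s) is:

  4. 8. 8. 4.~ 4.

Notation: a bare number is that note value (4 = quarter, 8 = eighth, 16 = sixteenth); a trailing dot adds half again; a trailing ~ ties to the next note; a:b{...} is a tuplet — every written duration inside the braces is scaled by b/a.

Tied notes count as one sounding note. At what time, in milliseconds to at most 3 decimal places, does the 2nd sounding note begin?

note 2 onset = 3/2b = 652.174ms

1. 0.0ms @ 0 + 652.174ms (3/2)
2. 652.174ms @ 3/2 + 326.087ms (3/4)
3. 978.261ms @ 9/4 + 326.087ms (3/4)
4. 1304.348ms @ 3 + 1304.348ms (3)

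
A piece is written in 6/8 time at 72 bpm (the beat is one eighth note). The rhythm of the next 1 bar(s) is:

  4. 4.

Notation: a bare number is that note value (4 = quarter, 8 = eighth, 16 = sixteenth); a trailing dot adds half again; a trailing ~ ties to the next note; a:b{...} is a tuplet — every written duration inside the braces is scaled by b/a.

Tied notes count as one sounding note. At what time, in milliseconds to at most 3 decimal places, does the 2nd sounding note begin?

1. 0.0ms @ 0 + 2500.0ms (3)
2. 2500.0ms @ 3 + 2500.0ms (3)

note 2 onset = 3b = 2500.0ms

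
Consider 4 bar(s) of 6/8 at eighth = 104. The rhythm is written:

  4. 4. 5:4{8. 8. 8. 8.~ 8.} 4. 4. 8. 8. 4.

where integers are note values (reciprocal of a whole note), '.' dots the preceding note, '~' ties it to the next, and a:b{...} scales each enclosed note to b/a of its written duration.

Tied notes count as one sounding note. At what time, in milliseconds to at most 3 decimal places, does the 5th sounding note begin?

note 5 onset = 42/5b = 4846.154ms

1. 0.0ms @ 0 + 1730.769ms (3)
2. 1730.769ms @ 3 + 1730.769ms (3)
3. 3461.538ms @ 6 + 692.308ms (6/5)
4. 4153.846ms @ 36/5 + 692.308ms (6/5)
5. 4846.154ms @ 42/5 + 692.308ms (6/5)
6. 5538.462ms @ 48/5 + 1384.615ms (12/5)
7. 6923.077ms @ 12 + 1730.769ms (3)
8. 8653.846ms @ 15 + 1730.769ms (3)
9. 10384.615ms @ 18 + 865.385ms (3/2)
10. 11250.0ms @ 39/2 + 865.385ms (3/2)
11. 12115.385ms @ 21 + 1730.769ms (3)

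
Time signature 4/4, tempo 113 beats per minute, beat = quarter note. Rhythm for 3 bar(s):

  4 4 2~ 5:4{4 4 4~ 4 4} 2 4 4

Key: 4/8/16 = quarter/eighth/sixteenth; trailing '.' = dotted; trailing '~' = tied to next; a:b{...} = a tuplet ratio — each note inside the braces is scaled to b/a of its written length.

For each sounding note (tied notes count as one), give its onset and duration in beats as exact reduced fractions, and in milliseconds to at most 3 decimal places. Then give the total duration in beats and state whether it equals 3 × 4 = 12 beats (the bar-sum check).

1) 0.0ms=0b +530.973ms=1b
2) 530.973ms=1b +530.973ms=1b
3) 1061.947ms=2b +1486.726ms=14/5b
4) 2548.673ms=24/5b +424.779ms=4/5b
5) 2973.451ms=28/5b +849.558ms=8/5b
6) 3823.009ms=36/5b +424.779ms=4/5b
7) 4247.788ms=8b +1061.947ms=2b
8) 5309.735ms=10b +530.973ms=1b
9) 5840.708ms=11b +530.973ms=1b
Σ=12b of 12 (113bpm 4/4) — PASS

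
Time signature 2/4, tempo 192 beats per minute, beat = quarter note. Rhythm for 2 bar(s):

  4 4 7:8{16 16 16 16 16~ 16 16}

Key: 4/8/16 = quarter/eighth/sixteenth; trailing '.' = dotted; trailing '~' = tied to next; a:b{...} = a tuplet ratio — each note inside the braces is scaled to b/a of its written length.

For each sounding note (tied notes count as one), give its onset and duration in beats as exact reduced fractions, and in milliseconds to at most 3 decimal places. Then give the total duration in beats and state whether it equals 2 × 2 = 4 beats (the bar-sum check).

1) 0.0ms=0b +312.5ms=1b
2) 312.5ms=1b +312.5ms=1b
3) 625.0ms=2b +89.286ms=2/7b
4) 714.286ms=16/7b +89.286ms=2/7b
5) 803.571ms=18/7b +89.286ms=2/7b
6) 892.857ms=20/7b +89.286ms=2/7b
7) 982.143ms=22/7b +178.571ms=4/7b
8) 1160.714ms=26/7b +89.286ms=2/7b
Σ=4b of 4 (192bpm 2/4) — PASS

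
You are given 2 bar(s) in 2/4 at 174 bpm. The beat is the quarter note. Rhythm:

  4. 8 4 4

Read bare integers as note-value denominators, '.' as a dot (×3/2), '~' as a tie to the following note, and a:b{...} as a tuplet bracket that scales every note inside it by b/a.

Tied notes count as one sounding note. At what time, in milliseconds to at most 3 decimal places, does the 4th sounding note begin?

1. 0.0ms @ 0 + 517.241ms (3/2)
2. 517.241ms @ 3/2 + 172.414ms (1/2)
3. 689.655ms @ 2 + 344.828ms (1)
4. 1034.483ms @ 3 + 344.828ms (1)

note 4 onset = 3b = 1034.483ms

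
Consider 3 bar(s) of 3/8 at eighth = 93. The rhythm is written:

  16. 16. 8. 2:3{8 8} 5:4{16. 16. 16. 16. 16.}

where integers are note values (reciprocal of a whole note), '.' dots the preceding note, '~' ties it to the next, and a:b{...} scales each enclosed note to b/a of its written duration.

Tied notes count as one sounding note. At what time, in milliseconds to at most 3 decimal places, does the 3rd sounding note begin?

note 3 onset = 3/2b = 967.742ms

1. 0.0ms @ 0 + 483.871ms (3/4)
2. 483.871ms @ 3/4 + 483.871ms (3/4)
3. 967.742ms @ 3/2 + 967.742ms (3/2)
4. 1935.484ms @ 3 + 967.742ms (3/2)
5. 2903.226ms @ 9/2 + 967.742ms (3/2)
6. 3870.968ms @ 6 + 387.097ms (3/5)
7. 4258.065ms @ 33/5 + 387.097ms (3/5)
8. 4645.161ms @ 36/5 + 387.097ms (3/5)
9. 5032.258ms @ 39/5 + 387.097ms (3/5)
10. 5419.355ms @ 42/5 + 387.097ms (3/5)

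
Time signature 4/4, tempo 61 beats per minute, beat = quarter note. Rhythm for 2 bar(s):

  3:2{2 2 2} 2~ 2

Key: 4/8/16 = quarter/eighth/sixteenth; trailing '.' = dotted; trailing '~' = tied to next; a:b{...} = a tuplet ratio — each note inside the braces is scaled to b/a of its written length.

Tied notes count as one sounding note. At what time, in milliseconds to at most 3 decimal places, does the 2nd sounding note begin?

1. 0.0ms @ 0 + 1311.475ms (4/3)
2. 1311.475ms @ 4/3 + 1311.475ms (4/3)
3. 2622.951ms @ 8/3 + 1311.475ms (4/3)
4. 3934.426ms @ 4 + 3934.426ms (4)

note 2 onset = 4/3b = 1311.475ms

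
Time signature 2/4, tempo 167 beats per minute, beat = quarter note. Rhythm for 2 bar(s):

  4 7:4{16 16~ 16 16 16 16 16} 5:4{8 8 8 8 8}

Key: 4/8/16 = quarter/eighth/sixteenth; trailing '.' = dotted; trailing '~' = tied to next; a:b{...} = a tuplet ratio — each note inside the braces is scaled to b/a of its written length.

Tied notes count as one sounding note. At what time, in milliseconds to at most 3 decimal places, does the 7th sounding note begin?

1. 0.0ms @ 0 + 359.281ms (1)
2. 359.281ms @ 1 + 51.326ms (1/7)
3. 410.607ms @ 8/7 + 102.652ms (2/7)
4. 513.259ms @ 10/7 + 51.326ms (1/7)
5. 564.585ms @ 11/7 + 51.326ms (1/7)
6. 615.911ms @ 12/7 + 51.326ms (1/7)
7. 667.237ms @ 13/7 + 51.326ms (1/7)
8. 718.563ms @ 2 + 143.713ms (2/5)
9. 862.275ms @ 12/5 + 143.713ms (2/5)
10. 1005.988ms @ 14/5 + 143.713ms (2/5)
11. 1149.701ms @ 16/5 + 143.713ms (2/5)
12. 1293.413ms @ 18/5 + 143.713ms (2/5)

note 7 onset = 13/7b = 667.237ms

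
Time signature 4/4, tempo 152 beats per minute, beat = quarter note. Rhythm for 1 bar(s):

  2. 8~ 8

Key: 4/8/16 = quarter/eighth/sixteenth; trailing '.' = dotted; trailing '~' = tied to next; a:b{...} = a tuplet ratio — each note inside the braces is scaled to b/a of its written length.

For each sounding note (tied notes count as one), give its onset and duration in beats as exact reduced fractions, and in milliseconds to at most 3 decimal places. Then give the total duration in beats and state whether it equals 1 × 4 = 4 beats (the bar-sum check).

1) 0.0ms=0b +1184.211ms=3b
2) 1184.211ms=3b +394.737ms=1b
Σ=4b of 4 (152bpm 4/4) — PASS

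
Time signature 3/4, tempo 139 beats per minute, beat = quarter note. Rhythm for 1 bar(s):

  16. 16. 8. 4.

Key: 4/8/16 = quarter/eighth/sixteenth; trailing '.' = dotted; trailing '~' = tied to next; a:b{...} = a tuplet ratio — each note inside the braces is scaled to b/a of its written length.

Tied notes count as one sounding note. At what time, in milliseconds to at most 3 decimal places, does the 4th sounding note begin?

1. 0.0ms @ 0 + 161.871ms (3/8)
2. 161.871ms @ 3/8 + 161.871ms (3/8)
3. 323.741ms @ 3/4 + 323.741ms (3/4)
4. 647.482ms @ 3/2 + 647.482ms (3/2)

note 4 onset = 3/2b = 647.482ms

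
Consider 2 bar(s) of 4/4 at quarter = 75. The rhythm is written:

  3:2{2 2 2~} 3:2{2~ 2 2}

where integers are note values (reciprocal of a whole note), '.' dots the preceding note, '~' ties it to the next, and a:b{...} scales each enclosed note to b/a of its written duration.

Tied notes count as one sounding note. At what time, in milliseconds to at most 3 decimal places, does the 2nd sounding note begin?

1. 0.0ms @ 0 + 1066.667ms (4/3)
2. 1066.667ms @ 4/3 + 1066.667ms (4/3)
3. 2133.333ms @ 8/3 + 3200.0ms (4)
4. 5333.333ms @ 20/3 + 1066.667ms (4/3)

note 2 onset = 4/3b = 1066.667ms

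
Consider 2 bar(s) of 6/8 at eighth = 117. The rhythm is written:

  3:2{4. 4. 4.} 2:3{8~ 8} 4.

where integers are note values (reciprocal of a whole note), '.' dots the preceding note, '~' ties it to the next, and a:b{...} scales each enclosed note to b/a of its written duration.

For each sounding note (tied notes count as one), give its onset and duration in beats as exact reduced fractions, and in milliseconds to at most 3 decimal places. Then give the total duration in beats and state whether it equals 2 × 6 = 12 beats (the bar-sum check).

1) 0.0ms=0b +1025.641ms=2b
2) 1025.641ms=2b +1025.641ms=2b
3) 2051.282ms=4b +1025.641ms=2b
4) 3076.923ms=6b +1538.462ms=3b
5) 4615.385ms=9b +1538.462ms=3b
Σ=12b of 12 (117bpm 6/8) — PASS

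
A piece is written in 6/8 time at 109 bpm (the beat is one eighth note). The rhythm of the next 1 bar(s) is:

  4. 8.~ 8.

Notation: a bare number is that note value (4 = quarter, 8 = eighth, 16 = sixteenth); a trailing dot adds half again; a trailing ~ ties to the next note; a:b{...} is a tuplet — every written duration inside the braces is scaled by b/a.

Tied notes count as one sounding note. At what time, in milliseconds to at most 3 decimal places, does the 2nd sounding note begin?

1. 0.0ms @ 0 + 1651.376ms (3)
2. 1651.376ms @ 3 + 1651.376ms (3)

note 2 onset = 3b = 1651.376ms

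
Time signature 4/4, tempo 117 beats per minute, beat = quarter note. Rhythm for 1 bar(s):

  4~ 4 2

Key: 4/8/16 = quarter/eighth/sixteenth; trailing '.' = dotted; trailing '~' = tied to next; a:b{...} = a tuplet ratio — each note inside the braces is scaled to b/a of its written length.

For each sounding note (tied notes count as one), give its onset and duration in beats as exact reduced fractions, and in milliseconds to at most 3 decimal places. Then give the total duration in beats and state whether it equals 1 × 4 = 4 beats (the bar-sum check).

1) 0.0ms=0b +1025.641ms=2b
2) 1025.641ms=2b +1025.641ms=2b
Σ=4b of 4 (117bpm 4/4) — PASS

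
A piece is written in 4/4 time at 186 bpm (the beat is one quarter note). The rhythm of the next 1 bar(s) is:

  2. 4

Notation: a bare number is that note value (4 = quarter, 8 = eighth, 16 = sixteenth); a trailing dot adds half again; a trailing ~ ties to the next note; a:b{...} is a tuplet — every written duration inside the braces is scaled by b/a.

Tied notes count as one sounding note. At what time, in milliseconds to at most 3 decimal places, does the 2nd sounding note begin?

1. 0.0ms @ 0 + 967.742ms (3)
2. 967.742ms @ 3 + 322.581ms (1)

note 2 onset = 3b = 967.742ms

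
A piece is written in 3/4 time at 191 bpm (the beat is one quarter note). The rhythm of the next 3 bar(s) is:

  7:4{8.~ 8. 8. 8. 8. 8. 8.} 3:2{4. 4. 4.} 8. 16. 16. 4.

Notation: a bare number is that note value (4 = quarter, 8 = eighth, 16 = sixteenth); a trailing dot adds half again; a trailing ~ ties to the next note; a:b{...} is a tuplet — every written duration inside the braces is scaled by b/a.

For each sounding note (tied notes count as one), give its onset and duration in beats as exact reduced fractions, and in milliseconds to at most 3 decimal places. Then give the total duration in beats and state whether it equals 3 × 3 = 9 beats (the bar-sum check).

1) 0.0ms=0b +269.26ms=6/7b
2) 269.26ms=6/7b +134.63ms=3/7b
3) 403.889ms=9/7b +134.63ms=3/7b
4) 538.519ms=12/7b +134.63ms=3/7b
5) 673.149ms=15/7b +134.63ms=3/7b
6) 807.779ms=18/7b +134.63ms=3/7b
7) 942.408ms=3b +314.136ms=1b
8) 1256.545ms=4b +314.136ms=1b
9) 1570.681ms=5b +314.136ms=1b
10) 1884.817ms=6b +235.602ms=3/4b
11) 2120.419ms=27/4b +117.801ms=3/8b
12) 2238.22ms=57/8b +117.801ms=3/8b
13) 2356.021ms=15/2b +471.204ms=3/2b
Σ=9b of 9 (191bpm 3/4) — PASS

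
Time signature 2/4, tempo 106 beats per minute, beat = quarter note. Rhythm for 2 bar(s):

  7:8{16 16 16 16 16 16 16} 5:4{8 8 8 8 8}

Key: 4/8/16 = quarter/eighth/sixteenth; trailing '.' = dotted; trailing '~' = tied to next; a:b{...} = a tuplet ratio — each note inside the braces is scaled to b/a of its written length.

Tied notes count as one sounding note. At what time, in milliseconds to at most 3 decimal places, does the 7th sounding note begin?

note 7 onset = 12/7b = 970.35ms

1. 0.0ms @ 0 + 161.725ms (2/7)
2. 161.725ms @ 2/7 + 161.725ms (2/7)
3. 323.45ms @ 4/7 + 161.725ms (2/7)
4. 485.175ms @ 6/7 + 161.725ms (2/7)
5. 646.9ms @ 8/7 + 161.725ms (2/7)
6. 808.625ms @ 10/7 + 161.725ms (2/7)
7. 970.35ms @ 12/7 + 161.725ms (2/7)
8. 1132.075ms @ 2 + 226.415ms (2/5)
9. 1358.491ms @ 12/5 + 226.415ms (2/5)
10. 1584.906ms @ 14/5 + 226.415ms (2/5)
11. 1811.321ms @ 16/5 + 226.415ms (2/5)
12. 2037.736ms @ 18/5 + 226.415ms (2/5)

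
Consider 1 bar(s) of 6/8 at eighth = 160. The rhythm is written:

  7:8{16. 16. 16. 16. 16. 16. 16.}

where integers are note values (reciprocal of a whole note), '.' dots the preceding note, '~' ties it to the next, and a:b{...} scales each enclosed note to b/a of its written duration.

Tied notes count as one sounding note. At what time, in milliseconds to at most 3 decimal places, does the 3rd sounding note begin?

note 3 onset = 12/7b = 642.857ms

1. 0.0ms @ 0 + 321.429ms (6/7)
2. 321.429ms @ 6/7 + 321.429ms (6/7)
3. 642.857ms @ 12/7 + 321.429ms (6/7)
4. 964.286ms @ 18/7 + 321.429ms (6/7)
5. 1285.714ms @ 24/7 + 321.429ms (6/7)
6. 1607.143ms @ 30/7 + 321.429ms (6/7)
7. 1928.571ms @ 36/7 + 321.429ms (6/7)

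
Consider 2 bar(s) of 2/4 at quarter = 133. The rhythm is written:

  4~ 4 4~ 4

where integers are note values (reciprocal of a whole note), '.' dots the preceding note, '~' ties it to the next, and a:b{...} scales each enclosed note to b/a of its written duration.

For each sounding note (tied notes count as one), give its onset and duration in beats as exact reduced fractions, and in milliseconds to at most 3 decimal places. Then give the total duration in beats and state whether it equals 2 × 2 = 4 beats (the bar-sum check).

1) 0.0ms=0b +902.256ms=2b
2) 902.256ms=2b +902.256ms=2b
Σ=4b of 4 (133bpm 2/4) — PASS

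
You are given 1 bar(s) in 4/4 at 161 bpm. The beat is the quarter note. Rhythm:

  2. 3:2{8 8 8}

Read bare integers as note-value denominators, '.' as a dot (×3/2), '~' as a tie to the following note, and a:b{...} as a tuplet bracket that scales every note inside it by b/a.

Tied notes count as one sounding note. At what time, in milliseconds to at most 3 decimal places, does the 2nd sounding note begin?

1. 0.0ms @ 0 + 1118.012ms (3)
2. 1118.012ms @ 3 + 124.224ms (1/3)
3. 1242.236ms @ 10/3 + 124.224ms (1/3)
4. 1366.46ms @ 11/3 + 124.224ms (1/3)

note 2 onset = 3b = 1118.012ms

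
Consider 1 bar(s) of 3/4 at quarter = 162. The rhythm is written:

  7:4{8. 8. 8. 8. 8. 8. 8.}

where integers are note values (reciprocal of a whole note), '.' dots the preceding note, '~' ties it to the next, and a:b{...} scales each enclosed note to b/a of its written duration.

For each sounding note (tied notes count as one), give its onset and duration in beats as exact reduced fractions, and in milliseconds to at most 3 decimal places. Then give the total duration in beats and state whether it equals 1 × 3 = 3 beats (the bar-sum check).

1) 0.0ms=0b +158.73ms=3/7b
2) 158.73ms=3/7b +158.73ms=3/7b
3) 317.46ms=6/7b +158.73ms=3/7b
4) 476.19ms=9/7b +158.73ms=3/7b
5) 634.921ms=12/7b +158.73ms=3/7b
6) 793.651ms=15/7b +158.73ms=3/7b
7) 952.381ms=18/7b +158.73ms=3/7b
Σ=3b of 3 (162bpm 3/4) — PASS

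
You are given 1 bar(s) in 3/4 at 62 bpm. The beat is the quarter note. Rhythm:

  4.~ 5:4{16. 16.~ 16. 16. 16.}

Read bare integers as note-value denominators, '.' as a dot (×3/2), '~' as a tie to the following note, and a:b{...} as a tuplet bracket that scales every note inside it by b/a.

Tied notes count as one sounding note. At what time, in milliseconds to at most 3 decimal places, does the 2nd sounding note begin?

note 2 onset = 9/5b = 1741.935ms

1. 0.0ms @ 0 + 1741.935ms (9/5)
2. 1741.935ms @ 9/5 + 580.645ms (3/5)
3. 2322.581ms @ 12/5 + 290.323ms (3/10)
4. 2612.903ms @ 27/10 + 290.323ms (3/10)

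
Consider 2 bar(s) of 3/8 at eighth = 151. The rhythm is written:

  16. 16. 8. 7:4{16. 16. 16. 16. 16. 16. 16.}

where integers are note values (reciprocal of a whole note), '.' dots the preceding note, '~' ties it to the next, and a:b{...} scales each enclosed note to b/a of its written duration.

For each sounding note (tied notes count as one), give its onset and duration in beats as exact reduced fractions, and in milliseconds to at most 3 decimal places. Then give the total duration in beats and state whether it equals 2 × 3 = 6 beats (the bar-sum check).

1) 0.0ms=0b +298.013ms=3/4b
2) 298.013ms=3/4b +298.013ms=3/4b
3) 596.026ms=3/2b +596.026ms=3/2b
4) 1192.053ms=3b +170.293ms=3/7b
5) 1362.346ms=24/7b +170.293ms=3/7b
6) 1532.64ms=27/7b +170.293ms=3/7b
7) 1702.933ms=30/7b +170.293ms=3/7b
8) 1873.226ms=33/7b +170.293ms=3/7b
9) 2043.519ms=36/7b +170.293ms=3/7b
10) 2213.813ms=39/7b +170.293ms=3/7b
Σ=6b of 6 (151bpm 3/8) — PASS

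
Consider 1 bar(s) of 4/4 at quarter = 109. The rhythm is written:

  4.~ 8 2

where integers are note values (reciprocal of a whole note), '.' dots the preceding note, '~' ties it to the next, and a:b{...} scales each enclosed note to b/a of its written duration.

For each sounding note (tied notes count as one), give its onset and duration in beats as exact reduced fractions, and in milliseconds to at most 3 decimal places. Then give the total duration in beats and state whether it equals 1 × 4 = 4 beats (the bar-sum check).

1) 0.0ms=0b +1100.917ms=2b
2) 1100.917ms=2b +1100.917ms=2b
Σ=4b of 4 (109bpm 4/4) — PASS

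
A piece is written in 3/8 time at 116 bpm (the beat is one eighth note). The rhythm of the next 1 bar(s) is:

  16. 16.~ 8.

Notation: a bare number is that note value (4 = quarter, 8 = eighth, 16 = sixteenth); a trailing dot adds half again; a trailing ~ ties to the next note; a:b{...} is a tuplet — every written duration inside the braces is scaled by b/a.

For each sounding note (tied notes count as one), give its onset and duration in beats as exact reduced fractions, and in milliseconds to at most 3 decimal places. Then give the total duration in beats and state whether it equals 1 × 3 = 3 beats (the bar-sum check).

1) 0.0ms=0b +387.931ms=3/4b
2) 387.931ms=3/4b +1163.793ms=9/4b
Σ=3b of 3 (116bpm 3/8) — PASS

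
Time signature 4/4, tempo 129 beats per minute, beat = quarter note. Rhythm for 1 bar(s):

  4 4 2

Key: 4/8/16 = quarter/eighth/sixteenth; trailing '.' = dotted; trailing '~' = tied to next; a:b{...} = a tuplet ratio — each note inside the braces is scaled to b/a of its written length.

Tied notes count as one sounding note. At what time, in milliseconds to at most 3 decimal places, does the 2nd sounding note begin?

note 2 onset = 1b = 465.116ms

1. 0.0ms @ 0 + 465.116ms (1)
2. 465.116ms @ 1 + 465.116ms (1)
3. 930.233ms @ 2 + 930.233ms (2)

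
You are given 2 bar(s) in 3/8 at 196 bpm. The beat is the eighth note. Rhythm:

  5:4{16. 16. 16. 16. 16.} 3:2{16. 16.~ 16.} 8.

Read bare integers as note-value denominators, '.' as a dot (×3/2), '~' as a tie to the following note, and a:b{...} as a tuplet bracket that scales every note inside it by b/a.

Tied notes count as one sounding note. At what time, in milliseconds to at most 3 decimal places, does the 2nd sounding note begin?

1. 0.0ms @ 0 + 183.673ms (3/5)
2. 183.673ms @ 3/5 + 183.673ms (3/5)
3. 367.347ms @ 6/5 + 183.673ms (3/5)
4. 551.02ms @ 9/5 + 183.673ms (3/5)
5. 734.694ms @ 12/5 + 183.673ms (3/5)
6. 918.367ms @ 3 + 153.061ms (1/2)
7. 1071.429ms @ 7/2 + 306.122ms (1)
8. 1377.551ms @ 9/2 + 459.184ms (3/2)

note 2 onset = 3/5b = 183.673ms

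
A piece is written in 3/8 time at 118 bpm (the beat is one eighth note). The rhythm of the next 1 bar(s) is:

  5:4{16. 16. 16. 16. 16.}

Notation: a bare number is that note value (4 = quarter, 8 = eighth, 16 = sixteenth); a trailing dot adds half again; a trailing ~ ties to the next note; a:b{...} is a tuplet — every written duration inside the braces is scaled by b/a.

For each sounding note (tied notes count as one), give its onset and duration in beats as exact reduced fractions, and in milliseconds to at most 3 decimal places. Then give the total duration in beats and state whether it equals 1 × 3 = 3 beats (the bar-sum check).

1) 0.0ms=0b +305.085ms=3/5b
2) 305.085ms=3/5b +305.085ms=3/5b
3) 610.169ms=6/5b +305.085ms=3/5b
4) 915.254ms=9/5b +305.085ms=3/5b
5) 1220.339ms=12/5b +305.085ms=3/5b
Σ=3b of 3 (118bpm 3/8) — PASS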